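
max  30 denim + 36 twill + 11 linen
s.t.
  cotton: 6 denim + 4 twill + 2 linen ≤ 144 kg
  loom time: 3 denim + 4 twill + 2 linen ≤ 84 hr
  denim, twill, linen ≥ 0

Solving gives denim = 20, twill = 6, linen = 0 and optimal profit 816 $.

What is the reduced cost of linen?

Both cotton and loom time are binding at x*.
Dual feasibility on the basic columns requires 6·y_cotton + 3·y_loom time = 30, 4·y_cotton + 4·y_loom time = 36.
This yields shadow prices y_cotton = 1, y_loom time = 8.
Reduced cost of linen: c₃ − yᵀa₃ = 11 − (1·2 + 8·2) = 11 − 18 = -7.

-7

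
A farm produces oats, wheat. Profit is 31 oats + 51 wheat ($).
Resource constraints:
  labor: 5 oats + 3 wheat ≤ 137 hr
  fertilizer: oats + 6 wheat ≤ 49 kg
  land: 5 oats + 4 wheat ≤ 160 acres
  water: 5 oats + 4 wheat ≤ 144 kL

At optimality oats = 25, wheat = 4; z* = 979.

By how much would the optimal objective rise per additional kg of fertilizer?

Binding: labor and fertilizer. Non-binding: land (19 unused), water (3 unused).
Slack constraints have shadow price 0 (complementary slackness).
Dual feasibility on the basic columns requires 5·y_labor + 1·y_fertilizer = 31, 3·y_labor + 6·y_fertilizer = 51.
This yields shadow prices y_labor = 5, y_fertilizer = 6.
Shadow price of fertilizer = 6.

6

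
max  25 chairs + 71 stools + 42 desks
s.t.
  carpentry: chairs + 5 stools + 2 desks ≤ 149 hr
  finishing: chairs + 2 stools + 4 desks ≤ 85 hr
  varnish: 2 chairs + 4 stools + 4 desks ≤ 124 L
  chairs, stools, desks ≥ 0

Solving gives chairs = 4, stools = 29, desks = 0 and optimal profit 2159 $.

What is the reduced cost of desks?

Binding: carpentry and varnish. Non-binding: finishing (23 unused).
By complementary slackness, y = 0 for the non-binding constraint.
The binding rows give the dual system: 1·y_carpentry + 2·y_varnish = 25 and 5·y_carpentry + 4·y_varnish = 71.
→ y_carpentry = 7 and y_varnish = 9.
Reduced cost of desks: c₃ − yᵀa₃ = 42 − (7·2 + 9·4) = 42 − 50 = -8.

-8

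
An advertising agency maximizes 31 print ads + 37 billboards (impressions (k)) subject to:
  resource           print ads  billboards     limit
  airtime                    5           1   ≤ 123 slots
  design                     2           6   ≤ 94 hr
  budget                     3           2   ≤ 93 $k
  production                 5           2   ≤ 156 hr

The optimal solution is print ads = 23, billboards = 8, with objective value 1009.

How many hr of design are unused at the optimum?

design used = 2·23 + 6·8 = 94; slack = 94 − 94 = 0.

0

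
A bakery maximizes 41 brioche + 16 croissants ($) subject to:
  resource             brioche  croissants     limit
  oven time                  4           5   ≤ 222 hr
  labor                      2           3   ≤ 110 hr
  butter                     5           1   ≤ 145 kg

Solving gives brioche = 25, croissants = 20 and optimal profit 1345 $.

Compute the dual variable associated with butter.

7

Binding: labor and butter. Non-binding: oven time (22 unused).
Since oven time is not tight, its dual is 0.
The binding rows give the dual system: 2·y_labor + 5·y_butter = 41 and 3·y_labor + 1·y_butter = 16.
→ y_labor = 3 and y_butter = 7.
Shadow price of butter = 7.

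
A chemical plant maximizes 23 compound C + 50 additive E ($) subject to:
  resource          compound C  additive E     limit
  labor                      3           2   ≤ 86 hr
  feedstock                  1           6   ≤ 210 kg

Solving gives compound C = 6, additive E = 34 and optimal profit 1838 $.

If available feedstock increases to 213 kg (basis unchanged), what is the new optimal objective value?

1857.5

Both labor and feedstock are binding at x*.
The binding rows give the dual system: 3·y_labor + 1·y_feedstock = 23 and 2·y_labor + 6·y_feedstock = 50.
This yields shadow prices y_labor = 5.5, y_feedstock = 6.5.
Δz = y_feedstock·Δb = 6.5 × (3) = 19.5, so new z* = 1838 + 19.5 = 1857.5.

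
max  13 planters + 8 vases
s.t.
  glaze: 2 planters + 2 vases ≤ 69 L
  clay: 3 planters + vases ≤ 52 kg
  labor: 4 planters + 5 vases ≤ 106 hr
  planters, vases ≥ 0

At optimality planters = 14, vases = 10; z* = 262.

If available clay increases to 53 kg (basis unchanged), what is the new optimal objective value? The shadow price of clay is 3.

265

Δb = 1, so new z* = 262 + (3)·(1) = 262 + 3 = 265.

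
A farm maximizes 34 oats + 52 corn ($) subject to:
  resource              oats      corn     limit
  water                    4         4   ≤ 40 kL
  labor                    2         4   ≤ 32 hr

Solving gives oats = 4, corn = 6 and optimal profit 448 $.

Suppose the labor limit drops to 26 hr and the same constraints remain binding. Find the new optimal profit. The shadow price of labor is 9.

394

Δb = -6, so new z* = 448 + (9)·(-6) = 448 − 54 = 394.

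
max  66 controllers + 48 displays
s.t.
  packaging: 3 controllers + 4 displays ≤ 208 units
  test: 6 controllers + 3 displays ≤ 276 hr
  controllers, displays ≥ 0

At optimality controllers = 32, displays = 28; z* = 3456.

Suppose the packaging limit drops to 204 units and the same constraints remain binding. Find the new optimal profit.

3432

At the optimum: packaging uses 208 of 208 (binding); test uses 276 of 276 (binding).
From A_Bᵀ y = c: 3·y_packaging + 6·y_test = 66; 4·y_packaging + 3·y_test = 48.
This yields shadow prices y_packaging = 6, y_test = 8.
Δz = y_packaging·Δb = 6 × (-4) = -24, so new z* = 3456 − 24 = 3432.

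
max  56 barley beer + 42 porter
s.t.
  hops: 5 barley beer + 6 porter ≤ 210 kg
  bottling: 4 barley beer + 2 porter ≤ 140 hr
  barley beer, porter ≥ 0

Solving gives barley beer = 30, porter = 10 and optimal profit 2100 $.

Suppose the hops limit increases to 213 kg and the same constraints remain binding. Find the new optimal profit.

2112

Both hops and bottling are binding at x*.
From A_Bᵀ y = c: 5·y_hops + 4·y_bottling = 56; 6·y_hops + 2·y_bottling = 42.
This yields shadow prices y_hops = 4, y_bottling = 9.
Δz = y_hops·Δb = 4 × (3) = 12, so new z* = 2100 + 12 = 2112.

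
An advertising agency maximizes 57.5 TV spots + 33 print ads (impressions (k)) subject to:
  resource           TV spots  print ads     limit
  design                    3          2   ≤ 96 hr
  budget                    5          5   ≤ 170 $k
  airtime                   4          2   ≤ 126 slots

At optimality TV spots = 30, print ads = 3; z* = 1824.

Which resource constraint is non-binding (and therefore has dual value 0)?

design: 96/96 (binding)
budget: 165/170 (slack 5)
airtime: 126/126 (binding)
By complementary slackness, a constraint with positive slack has shadow price 0 → budget.

budget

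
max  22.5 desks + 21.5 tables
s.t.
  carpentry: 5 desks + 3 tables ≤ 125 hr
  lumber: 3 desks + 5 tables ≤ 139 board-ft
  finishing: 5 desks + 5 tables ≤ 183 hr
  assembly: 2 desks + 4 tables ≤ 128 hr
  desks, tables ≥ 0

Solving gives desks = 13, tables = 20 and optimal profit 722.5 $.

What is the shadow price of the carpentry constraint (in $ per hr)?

Binding: carpentry and lumber. Non-binding: finishing (18 unused), assembly (22 unused).
Since finishing, assembly are not tight, their duals are 0.
From A_Bᵀ y = c: 5·y_carpentry + 3·y_lumber = 22.5; 3·y_carpentry + 5·y_lumber = 21.5.
This yields shadow prices y_carpentry = 3, y_lumber = 2.5.
Shadow price of carpentry = 3.

3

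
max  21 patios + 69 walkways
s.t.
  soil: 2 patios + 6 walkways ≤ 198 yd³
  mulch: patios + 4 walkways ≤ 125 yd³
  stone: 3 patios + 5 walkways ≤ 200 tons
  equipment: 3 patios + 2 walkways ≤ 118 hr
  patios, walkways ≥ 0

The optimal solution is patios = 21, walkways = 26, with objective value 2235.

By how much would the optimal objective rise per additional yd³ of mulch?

Binding: soil and mulch. Non-binding: stone (7 unused), equipment (3 unused).
Slack constraints have shadow price 0 (complementary slackness).
The binding rows give the dual system: 2·y_soil + 1·y_mulch = 21 and 6·y_soil + 4·y_mulch = 69.
Solving: y_soil = 7.5, y_mulch = 6.
Shadow price of mulch = 6.

6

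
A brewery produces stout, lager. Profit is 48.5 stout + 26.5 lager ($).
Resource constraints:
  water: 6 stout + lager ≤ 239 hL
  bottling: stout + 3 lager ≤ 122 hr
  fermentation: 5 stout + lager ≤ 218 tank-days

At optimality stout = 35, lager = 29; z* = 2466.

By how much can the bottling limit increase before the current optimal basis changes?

Binding constraints: water, bottling. The basis is B = [[6,1],[1,3]] with det 17.
Per unit increase in bottling, x* moves by d = (-0.0588, 0.3529).
The basis stays optimal until fermentation becomes binding; allowable increase = 238 hr.

238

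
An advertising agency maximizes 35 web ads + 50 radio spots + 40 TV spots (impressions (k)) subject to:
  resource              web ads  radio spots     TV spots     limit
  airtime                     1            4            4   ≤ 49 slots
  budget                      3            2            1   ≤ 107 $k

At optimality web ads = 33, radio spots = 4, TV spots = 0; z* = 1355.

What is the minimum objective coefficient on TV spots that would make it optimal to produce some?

Check each constraint at x*: airtime 49/49 (tight); budget 107/107 (tight).
Dual feasibility on the basic columns requires 1·y_airtime + 3·y_budget = 35, 4·y_airtime + 2·y_budget = 50.
Solving: y_airtime = 8, y_budget = 9.
TV spots enters the basis when its profit ≥ yᵀa₃ = 8·4 + 9·1 = 41.

41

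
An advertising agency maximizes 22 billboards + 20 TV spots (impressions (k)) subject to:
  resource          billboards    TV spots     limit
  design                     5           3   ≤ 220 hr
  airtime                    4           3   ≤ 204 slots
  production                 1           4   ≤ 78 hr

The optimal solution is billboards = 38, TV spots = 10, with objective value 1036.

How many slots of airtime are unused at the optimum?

airtime used = 4·38 + 3·10 = 182; slack = 204 − 182 = 22.

22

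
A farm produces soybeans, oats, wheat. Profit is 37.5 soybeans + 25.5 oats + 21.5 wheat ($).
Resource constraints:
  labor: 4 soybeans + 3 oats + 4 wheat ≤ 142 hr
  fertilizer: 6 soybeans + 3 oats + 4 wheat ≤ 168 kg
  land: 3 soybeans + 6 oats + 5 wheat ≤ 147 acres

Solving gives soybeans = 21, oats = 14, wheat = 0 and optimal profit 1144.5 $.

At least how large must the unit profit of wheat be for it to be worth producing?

At the optimum: labor uses 126 of 142 (slack = 16); fertilizer uses 168 of 168 (binding); land uses 147 of 147 (binding).
Since labor is not tight, its dual is 0.
The binding rows give the dual system: 6·y_fertilizer + 3·y_land = 37.5 and 3·y_fertilizer + 6·y_land = 25.5.
This yields shadow prices y_fertilizer = 5.5, y_land = 1.5.
wheat enters the basis when its profit ≥ yᵀa₃ = 5.5·4 + 1.5·5 = 29.5.

29.5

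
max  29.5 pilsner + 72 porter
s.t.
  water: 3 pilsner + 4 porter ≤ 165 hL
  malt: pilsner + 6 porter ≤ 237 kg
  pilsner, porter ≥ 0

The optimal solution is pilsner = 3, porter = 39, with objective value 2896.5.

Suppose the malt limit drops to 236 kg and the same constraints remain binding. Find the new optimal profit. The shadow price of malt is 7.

Δb = -1, so new z* = 2896.5 + (7)·(-1) = 2896.5 − 7 = 2889.5.

2889.5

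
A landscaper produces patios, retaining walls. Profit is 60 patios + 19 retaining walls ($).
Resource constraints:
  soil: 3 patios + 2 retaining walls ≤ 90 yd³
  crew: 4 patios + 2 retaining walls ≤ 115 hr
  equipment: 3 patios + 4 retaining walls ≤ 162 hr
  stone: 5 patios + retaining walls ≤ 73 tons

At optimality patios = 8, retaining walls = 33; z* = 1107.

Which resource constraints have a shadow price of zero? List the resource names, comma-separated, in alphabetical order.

soil: 90/90 (binding)
crew: 98/115 (slack 17)
equipment: 156/162 (slack 6)
stone: 73/73 (binding)
By complementary slackness, a constraint with positive slack has shadow price 0 → crew, equipment.

crew, equipment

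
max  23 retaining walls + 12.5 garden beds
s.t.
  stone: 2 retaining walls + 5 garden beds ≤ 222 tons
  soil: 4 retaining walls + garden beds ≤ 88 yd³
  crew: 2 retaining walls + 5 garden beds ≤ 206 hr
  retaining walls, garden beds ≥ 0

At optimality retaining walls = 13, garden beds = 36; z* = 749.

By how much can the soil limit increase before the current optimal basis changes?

324

Binding constraints: soil, crew. The basis is B = [[4,1],[2,5]] with det 18.
Per unit increase in soil, x* moves by d = (0.2778, -0.1111).
The basis stays optimal until garden beds reaches 0; allowable increase = 324 yd³.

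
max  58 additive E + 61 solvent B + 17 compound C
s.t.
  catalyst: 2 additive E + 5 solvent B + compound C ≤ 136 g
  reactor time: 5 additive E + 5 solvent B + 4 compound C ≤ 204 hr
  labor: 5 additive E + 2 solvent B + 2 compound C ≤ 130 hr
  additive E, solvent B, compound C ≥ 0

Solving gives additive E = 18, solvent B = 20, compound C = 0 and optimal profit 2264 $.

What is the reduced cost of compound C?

Binding: catalyst and labor. Non-binding: reactor time (14 unused).
By complementary slackness, y = 0 for the non-binding constraint.
Dual feasibility on the basic columns requires 2·y_catalyst + 5·y_labor = 58, 5·y_catalyst + 2·y_labor = 61.
This yields shadow prices y_catalyst = 9, y_labor = 8.
Reduced cost of compound C: c₃ − yᵀa₃ = 17 − (9·1 + 8·2) = 17 − 25 = -8.

-8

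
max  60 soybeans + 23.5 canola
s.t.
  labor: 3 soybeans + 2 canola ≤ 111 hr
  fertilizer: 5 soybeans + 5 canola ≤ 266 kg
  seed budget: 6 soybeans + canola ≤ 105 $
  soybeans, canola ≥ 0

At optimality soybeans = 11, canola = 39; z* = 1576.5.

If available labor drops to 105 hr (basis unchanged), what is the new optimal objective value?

1522.5

At the optimum: labor uses 111 of 111 (binding); fertilizer uses 250 of 266 (slack = 16); seed budget uses 105 of 105 (binding).
Since fertilizer is not tight, its dual is 0.
From A_Bᵀ y = c: 3·y_labor + 6·y_seed budget = 60; 2·y_labor + 1·y_seed budget = 23.5.
→ y_labor = 9 and y_seed budget = 5.5.
Δz = y_labor·Δb = 9 × (-6) = -54, so new z* = 1576.5 − 54 = 1522.5.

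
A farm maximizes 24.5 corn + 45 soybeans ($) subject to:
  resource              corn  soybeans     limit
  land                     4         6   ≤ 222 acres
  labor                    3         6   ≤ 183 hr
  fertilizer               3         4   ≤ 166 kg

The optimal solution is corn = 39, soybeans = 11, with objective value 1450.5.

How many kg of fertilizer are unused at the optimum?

fertilizer used = 3·39 + 4·11 = 161; slack = 166 − 161 = 5.

5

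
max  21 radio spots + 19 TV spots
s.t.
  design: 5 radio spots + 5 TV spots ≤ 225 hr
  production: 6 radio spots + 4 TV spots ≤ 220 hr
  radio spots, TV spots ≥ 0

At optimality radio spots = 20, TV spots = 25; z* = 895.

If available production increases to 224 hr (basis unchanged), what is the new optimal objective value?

Both design and production are binding at x*.
The binding rows give the dual system: 5·y_design + 6·y_production = 21 and 5·y_design + 4·y_production = 19.
→ y_design = 3 and y_production = 1.
Δz = y_production·Δb = 1 × (4) = 4, so new z* = 895 + 4 = 899.

899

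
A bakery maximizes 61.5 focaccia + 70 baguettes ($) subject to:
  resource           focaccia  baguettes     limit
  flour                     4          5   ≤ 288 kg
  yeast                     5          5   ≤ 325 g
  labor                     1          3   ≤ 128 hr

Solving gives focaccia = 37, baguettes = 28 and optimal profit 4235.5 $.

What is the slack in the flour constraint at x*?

0

flour used = 4·37 + 5·28 = 288; slack = 288 − 288 = 0.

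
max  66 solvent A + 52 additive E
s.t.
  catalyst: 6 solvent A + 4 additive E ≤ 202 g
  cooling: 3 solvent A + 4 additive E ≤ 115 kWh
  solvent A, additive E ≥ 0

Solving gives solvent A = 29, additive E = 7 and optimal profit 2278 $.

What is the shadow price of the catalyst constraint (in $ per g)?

Check each constraint at x*: catalyst 202/202 (tight); cooling 115/115 (tight).
From A_Bᵀ y = c: 6·y_catalyst + 3·y_cooling = 66; 4·y_catalyst + 4·y_cooling = 52.
→ y_catalyst = 9 and y_cooling = 4.
Shadow price of catalyst = 9.

9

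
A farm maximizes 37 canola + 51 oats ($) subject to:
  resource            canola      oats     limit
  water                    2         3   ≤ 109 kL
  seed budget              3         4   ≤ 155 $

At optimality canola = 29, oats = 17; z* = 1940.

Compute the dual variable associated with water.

5

Both water and seed budget are binding at x*.
Dual feasibility on the basic columns requires 2·y_water + 3·y_seed budget = 37, 3·y_water + 4·y_seed budget = 51.
Solving: y_water = 5, y_seed budget = 9.
Shadow price of water = 5.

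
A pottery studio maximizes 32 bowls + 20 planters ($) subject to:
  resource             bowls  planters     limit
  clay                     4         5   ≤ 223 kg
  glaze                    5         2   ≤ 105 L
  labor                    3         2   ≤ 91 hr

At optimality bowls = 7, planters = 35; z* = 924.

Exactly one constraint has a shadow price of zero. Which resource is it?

clay

clay: 203/223 (slack 20)
glaze: 105/105 (binding)
labor: 91/91 (binding)
By complementary slackness, a constraint with positive slack has shadow price 0 → clay.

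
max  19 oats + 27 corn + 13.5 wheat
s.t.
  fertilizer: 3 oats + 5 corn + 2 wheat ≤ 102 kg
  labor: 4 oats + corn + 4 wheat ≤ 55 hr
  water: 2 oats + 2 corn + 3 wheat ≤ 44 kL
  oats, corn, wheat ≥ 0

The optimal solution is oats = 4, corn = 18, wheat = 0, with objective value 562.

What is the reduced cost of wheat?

Check each constraint at x*: fertilizer 102/102 (tight); labor 34/55 (slack 21); water 44/44 (tight).
Since labor is not tight, its dual is 0.
From A_Bᵀ y = c: 3·y_fertilizer + 2·y_water = 19; 5·y_fertilizer + 2·y_water = 27.
→ y_fertilizer = 4 and y_water = 3.5.
Reduced cost of wheat: c₃ − yᵀa₃ = 13.5 − (4·2 + 3.5·3) = 13.5 − 18.5 = -5.

-5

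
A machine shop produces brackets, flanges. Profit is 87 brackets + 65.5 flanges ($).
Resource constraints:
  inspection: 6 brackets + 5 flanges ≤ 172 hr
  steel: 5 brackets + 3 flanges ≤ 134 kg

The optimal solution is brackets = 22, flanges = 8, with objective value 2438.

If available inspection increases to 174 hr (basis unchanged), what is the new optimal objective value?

2457

At the optimum: inspection uses 172 of 172 (binding); steel uses 134 of 134 (binding).
The binding rows give the dual system: 6·y_inspection + 5·y_steel = 87 and 5·y_inspection + 3·y_steel = 65.5.
Solving: y_inspection = 9.5, y_steel = 6.
Δz = y_inspection·Δb = 9.5 × (2) = 19, so new z* = 2438 + 19 = 2457.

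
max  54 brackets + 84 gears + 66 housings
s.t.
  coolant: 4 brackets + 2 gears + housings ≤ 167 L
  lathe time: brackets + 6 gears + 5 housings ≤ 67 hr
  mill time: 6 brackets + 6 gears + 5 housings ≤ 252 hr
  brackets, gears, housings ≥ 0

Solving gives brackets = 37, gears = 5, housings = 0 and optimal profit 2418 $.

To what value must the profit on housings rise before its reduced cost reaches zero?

Binding: lathe time and mill time. Non-binding: coolant (9 unused).
By complementary slackness, y = 0 for the non-binding constraint.
The binding rows give the dual system: 1·y_lathe time + 6·y_mill time = 54 and 6·y_lathe time + 6·y_mill time = 84.
→ y_lathe time = 6 and y_mill time = 8.
housings enters the basis when its profit ≥ yᵀa₃ = 6·5 + 8·5 = 70.

70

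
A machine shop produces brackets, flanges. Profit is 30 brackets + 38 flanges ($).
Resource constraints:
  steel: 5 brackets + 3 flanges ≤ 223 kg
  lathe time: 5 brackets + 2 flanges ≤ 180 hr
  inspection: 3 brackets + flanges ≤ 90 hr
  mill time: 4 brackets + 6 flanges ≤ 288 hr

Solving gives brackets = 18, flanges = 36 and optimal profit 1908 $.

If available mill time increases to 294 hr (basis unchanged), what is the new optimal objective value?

Check each constraint at x*: steel 198/223 (slack 25); lathe time 162/180 (slack 18); inspection 90/90 (tight); mill time 288/288 (tight).
Slack constraints have shadow price 0 (complementary slackness).
Dual feasibility on the basic columns requires 3·y_inspection + 4·y_mill time = 30, 1·y_inspection + 6·y_mill time = 38.
Solving: y_inspection = 2, y_mill time = 6.
Δz = y_mill time·Δb = 6 × (6) = 36, so new z* = 1908 + 36 = 1944.

1944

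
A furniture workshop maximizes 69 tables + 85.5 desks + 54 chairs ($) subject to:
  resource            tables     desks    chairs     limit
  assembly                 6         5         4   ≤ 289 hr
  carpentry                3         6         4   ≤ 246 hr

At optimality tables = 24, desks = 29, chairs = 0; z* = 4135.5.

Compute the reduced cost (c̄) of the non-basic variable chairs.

Both assembly and carpentry are binding at x*.
The binding rows give the dual system: 6·y_assembly + 3·y_carpentry = 69 and 5·y_assembly + 6·y_carpentry = 85.5.
This yields shadow prices y_assembly = 7.5, y_carpentry = 8.
Reduced cost of chairs: c₃ − yᵀa₃ = 54 − (7.5·4 + 8·4) = 54 − 62 = -8.

-8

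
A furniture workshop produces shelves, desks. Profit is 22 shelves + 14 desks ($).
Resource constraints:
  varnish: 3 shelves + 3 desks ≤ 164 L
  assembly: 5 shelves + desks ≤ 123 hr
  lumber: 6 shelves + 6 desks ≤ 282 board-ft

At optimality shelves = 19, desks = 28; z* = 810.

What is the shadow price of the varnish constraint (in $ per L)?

Check each constraint at x*: varnish 141/164 (slack 23); assembly 123/123 (tight); lumber 282/282 (tight).
By complementary slackness, y = 0 for the non-binding constraint.
From A_Bᵀ y = c: 5·y_assembly + 6·y_lumber = 22; 1·y_assembly + 6·y_lumber = 14.
This yields shadow prices y_assembly = 2, y_lumber = 2.
Shadow price of varnish = 0.

0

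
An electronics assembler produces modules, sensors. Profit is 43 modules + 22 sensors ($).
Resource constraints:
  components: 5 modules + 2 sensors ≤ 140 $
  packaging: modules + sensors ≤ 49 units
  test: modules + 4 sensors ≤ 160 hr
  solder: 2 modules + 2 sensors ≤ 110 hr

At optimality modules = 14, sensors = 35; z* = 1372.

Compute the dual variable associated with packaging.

8

At the optimum: components uses 140 of 140 (binding); packaging uses 49 of 49 (binding); test uses 154 of 160 (slack = 6); solder uses 98 of 110 (slack = 12).
Slack constraints have shadow price 0 (complementary slackness).
Dual feasibility on the basic columns requires 5·y_components + 1·y_packaging = 43, 2·y_components + 1·y_packaging = 22.
→ y_components = 7 and y_packaging = 8.
Shadow price of packaging = 8.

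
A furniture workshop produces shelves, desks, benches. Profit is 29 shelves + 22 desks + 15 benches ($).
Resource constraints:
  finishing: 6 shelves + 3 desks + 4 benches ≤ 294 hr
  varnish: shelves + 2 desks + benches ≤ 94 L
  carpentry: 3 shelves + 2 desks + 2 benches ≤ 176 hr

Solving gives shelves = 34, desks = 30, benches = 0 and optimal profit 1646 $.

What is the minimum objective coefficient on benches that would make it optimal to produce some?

Binding: finishing and varnish. Non-binding: carpentry (14 unused).
Since carpentry is not tight, its dual is 0.
From A_Bᵀ y = c: 6·y_finishing + 1·y_varnish = 29; 3·y_finishing + 2·y_varnish = 22.
Solving: y_finishing = 4, y_varnish = 5.
benches enters the basis when its profit ≥ yᵀa₃ = 4·4 + 5·1 = 21.

21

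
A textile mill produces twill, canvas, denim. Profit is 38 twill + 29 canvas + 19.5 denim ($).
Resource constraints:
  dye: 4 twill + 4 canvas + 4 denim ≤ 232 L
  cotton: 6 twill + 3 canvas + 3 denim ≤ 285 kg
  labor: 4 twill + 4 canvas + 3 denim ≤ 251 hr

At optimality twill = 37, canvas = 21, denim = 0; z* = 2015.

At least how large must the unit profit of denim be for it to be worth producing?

Check each constraint at x*: dye 232/232 (tight); cotton 285/285 (tight); labor 232/251 (slack 19).
By complementary slackness, y = 0 for the non-binding constraint.
Dual feasibility on the basic columns requires 4·y_dye + 6·y_cotton = 38, 4·y_dye + 3·y_cotton = 29.
Solving: y_dye = 5, y_cotton = 3.
denim enters the basis when its profit ≥ yᵀa₃ = 5·4 + 3·3 = 29.

29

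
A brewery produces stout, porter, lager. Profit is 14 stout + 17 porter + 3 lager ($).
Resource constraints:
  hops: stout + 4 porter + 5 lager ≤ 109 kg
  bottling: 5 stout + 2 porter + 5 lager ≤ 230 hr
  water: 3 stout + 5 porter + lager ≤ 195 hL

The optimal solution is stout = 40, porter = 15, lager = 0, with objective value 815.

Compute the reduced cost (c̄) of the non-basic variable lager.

-5

At the optimum: hops uses 100 of 109 (slack = 9); bottling uses 230 of 230 (binding); water uses 195 of 195 (binding).
By complementary slackness, y = 0 for the non-binding constraint.
The binding rows give the dual system: 5·y_bottling + 3·y_water = 14 and 2·y_bottling + 5·y_water = 17.
Solving: y_bottling = 1, y_water = 3.
Reduced cost of lager: c₃ − yᵀa₃ = 3 − (1·5 + 3·1) = 3 − 8 = -5.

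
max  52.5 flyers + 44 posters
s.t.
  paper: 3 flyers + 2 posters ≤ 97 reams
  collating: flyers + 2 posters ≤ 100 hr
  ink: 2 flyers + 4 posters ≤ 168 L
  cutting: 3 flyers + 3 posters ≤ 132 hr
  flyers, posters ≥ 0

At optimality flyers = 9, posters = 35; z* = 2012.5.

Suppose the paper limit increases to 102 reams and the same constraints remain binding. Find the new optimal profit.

2055

Binding: paper and cutting. Non-binding: collating (21 unused), ink (10 unused).
By complementary slackness, y = 0 for the non-binding constraints.
The binding rows give the dual system: 3·y_paper + 3·y_cutting = 52.5 and 2·y_paper + 3·y_cutting = 44.
→ y_paper = 8.5 and y_cutting = 9.
Δz = y_paper·Δb = 8.5 × (5) = 42.5, so new z* = 2012.5 + 42.5 = 2055.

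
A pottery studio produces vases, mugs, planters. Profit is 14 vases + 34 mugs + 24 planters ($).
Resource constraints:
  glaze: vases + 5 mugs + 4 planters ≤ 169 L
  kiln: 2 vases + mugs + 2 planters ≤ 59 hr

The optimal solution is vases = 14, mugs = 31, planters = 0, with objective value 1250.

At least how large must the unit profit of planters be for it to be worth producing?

Both glaze and kiln are binding at x*.
Dual feasibility on the basic columns requires 1·y_glaze + 2·y_kiln = 14, 5·y_glaze + 1·y_kiln = 34.
This yields shadow prices y_glaze = 6, y_kiln = 4.
planters enters the basis when its profit ≥ yᵀa₃ = 6·4 + 4·2 = 32.

32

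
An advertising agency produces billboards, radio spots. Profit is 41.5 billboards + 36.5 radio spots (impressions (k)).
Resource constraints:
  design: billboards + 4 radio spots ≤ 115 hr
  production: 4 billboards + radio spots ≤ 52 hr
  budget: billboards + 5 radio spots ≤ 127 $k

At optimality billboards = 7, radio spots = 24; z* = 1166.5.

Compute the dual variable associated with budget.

Check each constraint at x*: design 103/115 (slack 12); production 52/52 (tight); budget 127/127 (tight).
Since design is not tight, its dual is 0.
Dual feasibility on the basic columns requires 4·y_production + 1·y_budget = 41.5, 1·y_production + 5·y_budget = 36.5.
Solving: y_production = 9, y_budget = 5.5.
Shadow price of budget = 5.5.

5.5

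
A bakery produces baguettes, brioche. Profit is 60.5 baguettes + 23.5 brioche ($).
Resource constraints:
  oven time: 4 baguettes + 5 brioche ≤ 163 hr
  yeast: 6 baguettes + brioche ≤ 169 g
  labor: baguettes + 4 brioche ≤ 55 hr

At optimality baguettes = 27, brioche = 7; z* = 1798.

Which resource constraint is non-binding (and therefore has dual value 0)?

oven time

oven time: 143/163 (slack 20)
yeast: 169/169 (binding)
labor: 55/55 (binding)
By complementary slackness, a constraint with positive slack has shadow price 0 → oven time.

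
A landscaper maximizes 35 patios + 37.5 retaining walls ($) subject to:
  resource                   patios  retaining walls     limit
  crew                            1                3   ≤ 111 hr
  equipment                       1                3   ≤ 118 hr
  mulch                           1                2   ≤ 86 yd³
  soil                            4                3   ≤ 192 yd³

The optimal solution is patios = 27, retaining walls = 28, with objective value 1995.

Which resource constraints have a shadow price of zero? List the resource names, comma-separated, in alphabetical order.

equipment, mulch

crew: 111/111 (binding)
equipment: 111/118 (slack 7)
mulch: 83/86 (slack 3)
soil: 192/192 (binding)
By complementary slackness, a constraint with positive slack has shadow price 0 → equipment, mulch.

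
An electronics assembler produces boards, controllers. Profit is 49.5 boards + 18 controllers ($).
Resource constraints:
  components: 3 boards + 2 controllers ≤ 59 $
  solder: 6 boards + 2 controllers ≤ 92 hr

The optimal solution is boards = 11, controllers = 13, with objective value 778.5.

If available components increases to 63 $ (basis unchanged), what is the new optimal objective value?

784.5

Check each constraint at x*: components 59/59 (tight); solder 92/92 (tight).
The binding rows give the dual system: 3·y_components + 6·y_solder = 49.5 and 2·y_components + 2·y_solder = 18.
→ y_components = 1.5 and y_solder = 7.5.
Δz = y_components·Δb = 1.5 × (4) = 6, so new z* = 778.5 + 6 = 784.5.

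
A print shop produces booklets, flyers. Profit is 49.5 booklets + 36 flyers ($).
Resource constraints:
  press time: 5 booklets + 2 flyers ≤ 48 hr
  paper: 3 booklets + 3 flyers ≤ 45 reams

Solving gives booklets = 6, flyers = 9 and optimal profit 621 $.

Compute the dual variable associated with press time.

4.5

At the optimum: press time uses 48 of 48 (binding); paper uses 45 of 45 (binding).
From A_Bᵀ y = c: 5·y_press time + 3·y_paper = 49.5; 2·y_press time + 3·y_paper = 36.
Solving: y_press time = 4.5, y_paper = 9.
Shadow price of press time = 4.5.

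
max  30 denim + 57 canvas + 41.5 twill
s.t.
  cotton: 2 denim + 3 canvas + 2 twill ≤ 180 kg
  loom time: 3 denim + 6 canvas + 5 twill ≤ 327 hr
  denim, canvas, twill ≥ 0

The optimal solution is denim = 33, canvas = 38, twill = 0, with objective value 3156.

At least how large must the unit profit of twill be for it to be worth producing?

46

Check each constraint at x*: cotton 180/180 (tight); loom time 327/327 (tight).
Dual feasibility on the basic columns requires 2·y_cotton + 3·y_loom time = 30, 3·y_cotton + 6·y_loom time = 57.
→ y_cotton = 3 and y_loom time = 8.
twill enters the basis when its profit ≥ yᵀa₃ = 3·2 + 8·5 = 46.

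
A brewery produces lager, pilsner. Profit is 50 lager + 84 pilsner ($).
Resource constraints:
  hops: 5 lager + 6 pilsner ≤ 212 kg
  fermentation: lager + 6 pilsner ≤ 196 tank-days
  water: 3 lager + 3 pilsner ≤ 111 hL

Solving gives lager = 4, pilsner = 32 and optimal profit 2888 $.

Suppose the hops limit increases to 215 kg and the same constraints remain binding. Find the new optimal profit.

Check each constraint at x*: hops 212/212 (tight); fermentation 196/196 (tight); water 108/111 (slack 3).
Since water is not tight, its dual is 0.
The binding rows give the dual system: 5·y_hops + 1·y_fermentation = 50 and 6·y_hops + 6·y_fermentation = 84.
Solving: y_hops = 9, y_fermentation = 5.
Δz = y_hops·Δb = 9 × (3) = 27, so new z* = 2888 + 27 = 2915.

2915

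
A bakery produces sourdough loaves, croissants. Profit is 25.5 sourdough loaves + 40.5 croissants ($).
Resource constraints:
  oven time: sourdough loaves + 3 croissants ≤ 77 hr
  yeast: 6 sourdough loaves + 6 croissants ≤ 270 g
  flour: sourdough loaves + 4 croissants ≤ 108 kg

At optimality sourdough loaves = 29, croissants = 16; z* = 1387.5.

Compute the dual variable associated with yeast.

3

Binding: oven time and yeast. Non-binding: flour (15 unused).
Slack constraints have shadow price 0 (complementary slackness).
The binding rows give the dual system: 1·y_oven time + 6·y_yeast = 25.5 and 3·y_oven time + 6·y_yeast = 40.5.
Solving: y_oven time = 7.5, y_yeast = 3.
Shadow price of yeast = 3.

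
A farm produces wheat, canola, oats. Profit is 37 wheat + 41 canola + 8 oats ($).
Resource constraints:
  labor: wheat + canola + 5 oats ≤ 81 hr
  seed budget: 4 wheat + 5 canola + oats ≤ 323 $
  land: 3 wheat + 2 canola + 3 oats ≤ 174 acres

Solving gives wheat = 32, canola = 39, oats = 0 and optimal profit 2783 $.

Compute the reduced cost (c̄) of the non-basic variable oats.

-8

Binding: seed budget and land. Non-binding: labor (10 unused).
Since labor is not tight, its dual is 0.
From A_Bᵀ y = c: 4·y_seed budget + 3·y_land = 37; 5·y_seed budget + 2·y_land = 41.
Solving: y_seed budget = 7, y_land = 3.
Reduced cost of oats: c₃ − yᵀa₃ = 8 − (7·1 + 3·3) = 8 − 16 = -8.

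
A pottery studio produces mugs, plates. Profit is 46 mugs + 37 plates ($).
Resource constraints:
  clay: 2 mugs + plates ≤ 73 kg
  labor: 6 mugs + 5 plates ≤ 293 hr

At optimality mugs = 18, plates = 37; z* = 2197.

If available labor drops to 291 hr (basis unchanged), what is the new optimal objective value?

Both clay and labor are binding at x*.
Dual feasibility on the basic columns requires 2·y_clay + 6·y_labor = 46, 1·y_clay + 5·y_labor = 37.
Solving: y_clay = 2, y_labor = 7.
Δz = y_labor·Δb = 7 × (-2) = -14, so new z* = 2197 − 14 = 2183.

2183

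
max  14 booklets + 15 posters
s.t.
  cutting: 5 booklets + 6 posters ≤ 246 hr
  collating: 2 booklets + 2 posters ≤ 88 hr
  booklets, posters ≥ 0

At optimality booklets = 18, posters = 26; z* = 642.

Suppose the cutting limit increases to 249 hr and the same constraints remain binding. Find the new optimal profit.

Both cutting and collating are binding at x*.
Dual feasibility on the basic columns requires 5·y_cutting + 2·y_collating = 14, 6·y_cutting + 2·y_collating = 15.
Solving: y_cutting = 1, y_collating = 4.5.
Δz = y_cutting·Δb = 1 × (3) = 3, so new z* = 642 + 3 = 645.

645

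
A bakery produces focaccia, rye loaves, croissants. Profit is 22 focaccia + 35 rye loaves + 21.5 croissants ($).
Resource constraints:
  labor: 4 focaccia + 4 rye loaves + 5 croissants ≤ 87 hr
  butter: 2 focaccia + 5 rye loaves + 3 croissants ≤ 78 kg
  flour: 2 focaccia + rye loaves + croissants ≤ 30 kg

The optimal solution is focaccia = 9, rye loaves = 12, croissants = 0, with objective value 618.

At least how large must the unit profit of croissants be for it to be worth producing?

23

Binding: butter and flour. Non-binding: labor (3 unused).
Since labor is not tight, its dual is 0.
The binding rows give the dual system: 2·y_butter + 2·y_flour = 22 and 5·y_butter + 1·y_flour = 35.
→ y_butter = 6 and y_flour = 5.
croissants enters the basis when its profit ≥ yᵀa₃ = 6·3 + 5·1 = 23.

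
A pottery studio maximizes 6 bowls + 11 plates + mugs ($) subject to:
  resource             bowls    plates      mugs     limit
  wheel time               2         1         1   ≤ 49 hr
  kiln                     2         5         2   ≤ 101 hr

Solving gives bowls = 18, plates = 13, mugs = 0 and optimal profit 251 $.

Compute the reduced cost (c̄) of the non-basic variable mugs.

-4

Check each constraint at x*: wheel time 49/49 (tight); kiln 101/101 (tight).
From A_Bᵀ y = c: 2·y_wheel time + 2·y_kiln = 6; 1·y_wheel time + 5·y_kiln = 11.
This yields shadow prices y_wheel time = 1, y_kiln = 2.
Reduced cost of mugs: c₃ − yᵀa₃ = 1 − (1·1 + 2·2) = 1 − 5 = -4.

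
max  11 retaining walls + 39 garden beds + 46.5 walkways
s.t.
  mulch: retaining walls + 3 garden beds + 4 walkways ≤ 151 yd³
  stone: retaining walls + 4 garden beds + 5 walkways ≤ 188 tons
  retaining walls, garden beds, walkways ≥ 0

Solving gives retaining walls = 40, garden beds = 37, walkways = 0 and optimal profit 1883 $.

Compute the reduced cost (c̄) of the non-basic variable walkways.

-3.5

Check each constraint at x*: mulch 151/151 (tight); stone 188/188 (tight).
Dual feasibility on the basic columns requires 1·y_mulch + 1·y_stone = 11, 3·y_mulch + 4·y_stone = 39.
Solving: y_mulch = 5, y_stone = 6.
Reduced cost of walkways: c₃ − yᵀa₃ = 46.5 − (5·4 + 6·5) = 46.5 − 50 = -3.5.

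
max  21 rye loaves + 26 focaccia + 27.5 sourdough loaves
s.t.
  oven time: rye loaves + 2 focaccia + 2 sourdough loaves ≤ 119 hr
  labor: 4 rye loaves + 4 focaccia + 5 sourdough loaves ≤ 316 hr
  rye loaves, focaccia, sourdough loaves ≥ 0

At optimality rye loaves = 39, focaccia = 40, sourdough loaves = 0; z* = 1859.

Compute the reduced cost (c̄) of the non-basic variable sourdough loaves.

At the optimum: oven time uses 119 of 119 (binding); labor uses 316 of 316 (binding).
The binding rows give the dual system: 1·y_oven time + 4·y_labor = 21 and 2·y_oven time + 4·y_labor = 26.
Solving: y_oven time = 5, y_labor = 4.
Reduced cost of sourdough loaves: c₃ − yᵀa₃ = 27.5 − (5·2 + 4·5) = 27.5 − 30 = -2.5.

-2.5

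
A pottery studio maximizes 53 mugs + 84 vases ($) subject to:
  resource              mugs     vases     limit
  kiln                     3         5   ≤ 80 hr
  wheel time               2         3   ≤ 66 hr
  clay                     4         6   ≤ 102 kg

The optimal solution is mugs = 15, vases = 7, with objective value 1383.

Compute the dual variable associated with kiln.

9

At the optimum: kiln uses 80 of 80 (binding); wheel time uses 51 of 66 (slack = 15); clay uses 102 of 102 (binding).
Slack constraints have shadow price 0 (complementary slackness).
The binding rows give the dual system: 3·y_kiln + 4·y_clay = 53 and 5·y_kiln + 6·y_clay = 84.
→ y_kiln = 9 and y_clay = 6.5.
Shadow price of kiln = 9.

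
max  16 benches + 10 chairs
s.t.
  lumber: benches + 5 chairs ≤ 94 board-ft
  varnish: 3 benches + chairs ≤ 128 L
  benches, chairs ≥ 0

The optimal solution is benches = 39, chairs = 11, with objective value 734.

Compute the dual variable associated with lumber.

1

Check each constraint at x*: lumber 94/94 (tight); varnish 128/128 (tight).
The binding rows give the dual system: 1·y_lumber + 3·y_varnish = 16 and 5·y_lumber + 1·y_varnish = 10.
Solving: y_lumber = 1, y_varnish = 5.
Shadow price of lumber = 1.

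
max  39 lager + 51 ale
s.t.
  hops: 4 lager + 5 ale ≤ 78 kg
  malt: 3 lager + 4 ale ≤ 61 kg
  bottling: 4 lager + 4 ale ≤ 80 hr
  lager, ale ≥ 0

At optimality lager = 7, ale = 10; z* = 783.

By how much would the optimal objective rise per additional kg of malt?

Binding: hops and malt. Non-binding: bottling (12 unused).
Since bottling is not tight, its dual is 0.
Dual feasibility on the basic columns requires 4·y_hops + 3·y_malt = 39, 5·y_hops + 4·y_malt = 51.
This yields shadow prices y_hops = 3, y_malt = 9.
Shadow price of malt = 9.

9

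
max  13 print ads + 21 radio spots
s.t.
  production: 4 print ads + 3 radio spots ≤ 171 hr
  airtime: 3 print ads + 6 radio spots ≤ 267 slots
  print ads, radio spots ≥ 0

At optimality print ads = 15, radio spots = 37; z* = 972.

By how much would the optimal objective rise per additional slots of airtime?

3

At the optimum: production uses 171 of 171 (binding); airtime uses 267 of 267 (binding).
From A_Bᵀ y = c: 4·y_production + 3·y_airtime = 13; 3·y_production + 6·y_airtime = 21.
This yields shadow prices y_production = 1, y_airtime = 3.
Shadow price of airtime = 3.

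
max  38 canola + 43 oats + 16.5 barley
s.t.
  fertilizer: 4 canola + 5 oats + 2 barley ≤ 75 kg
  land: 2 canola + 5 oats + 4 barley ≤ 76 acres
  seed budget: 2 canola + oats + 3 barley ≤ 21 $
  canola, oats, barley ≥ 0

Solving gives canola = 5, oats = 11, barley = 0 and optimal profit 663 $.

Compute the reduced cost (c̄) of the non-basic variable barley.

Binding: fertilizer and seed budget. Non-binding: land (11 unused).
By complementary slackness, y = 0 for the non-binding constraint.
The binding rows give the dual system: 4·y_fertilizer + 2·y_seed budget = 38 and 5·y_fertilizer + 1·y_seed budget = 43.
Solving: y_fertilizer = 8, y_seed budget = 3.
Reduced cost of barley: c₃ − yᵀa₃ = 16.5 − (8·2 + 3·3) = 16.5 − 25 = -8.5.

-8.5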